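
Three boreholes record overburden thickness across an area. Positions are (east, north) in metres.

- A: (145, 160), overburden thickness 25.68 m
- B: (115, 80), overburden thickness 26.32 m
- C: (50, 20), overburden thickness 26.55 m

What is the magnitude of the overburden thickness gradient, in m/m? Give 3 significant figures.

With d = a·x + b·y + c and A as origin, the differences give:
  (-30)·a + (-80)·b = +0.64
  (-95)·a + (-140)·b = +0.87
Eliminate b (×(-140) and ×(-80), subtract): -3400·a = -20.000 → a = ∂d/∂x = +0.005882
Back-substitute: b = ∂d/∂y = -0.01021.
|∇f| = √(0.005882² + -0.01021²) = 0.01178 m/m

0.0118 m/m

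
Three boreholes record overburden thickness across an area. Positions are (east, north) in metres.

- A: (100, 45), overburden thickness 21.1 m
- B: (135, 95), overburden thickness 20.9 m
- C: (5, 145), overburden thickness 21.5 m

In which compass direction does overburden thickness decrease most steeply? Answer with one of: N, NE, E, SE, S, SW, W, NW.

Differences from A: to B (Δx, Δy, Δh) = (35, 50, -0.2); to C = (-95, 100, +0.4).
Determinant of the coordinate differences = 35·100 − (-95)·50 = 8250.
∂d/∂x = [(-0.2)·100 − (+0.4)·50] / 8250 = -0.004848
∂d/∂y = [35·(+0.4) − (-95)·(-0.2)] / 8250 = -0.0006061
Steepest decrease is along −∇f = (+0.004848 E, +0.0006061 N) → east.

E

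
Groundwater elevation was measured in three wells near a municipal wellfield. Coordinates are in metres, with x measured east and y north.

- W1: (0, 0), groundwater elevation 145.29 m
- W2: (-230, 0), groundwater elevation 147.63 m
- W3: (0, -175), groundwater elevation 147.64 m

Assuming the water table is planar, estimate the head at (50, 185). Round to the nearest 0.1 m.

142.3 m

∂h/∂x = (147.63 − 145.29) / (-230 − 0) = -0.01017
∂h/∂y = (147.64 − 145.29) / (-175 − 0) = -0.01343
h(50, 185) = 145.29 + (-0.01017)·(50) + (-0.01343)·(185) = 145.29 -0.509 -2.484 = 142.297 m.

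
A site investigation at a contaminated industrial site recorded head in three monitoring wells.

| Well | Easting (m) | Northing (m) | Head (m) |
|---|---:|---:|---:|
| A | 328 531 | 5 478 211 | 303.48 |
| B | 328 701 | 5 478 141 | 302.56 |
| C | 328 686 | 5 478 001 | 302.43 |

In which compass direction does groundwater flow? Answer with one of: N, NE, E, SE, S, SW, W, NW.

E

Taking A as reference: B−A = (170, -70, -0.92); C−A = (155, -210, -1.05).
Solve a·Δx + b·Δy = Δh: det = 170·(-210) − 155·(-70) = -24850.
∂h/∂x = [(-0.92)·(-210) − (-1.05)·(-70)] / -24850 = -0.004817
∂h/∂y = [170·(-1.05) − 155·(-0.92)] / -24850 = +0.001445
Flow = −∇h = (+0.004817 east, -0.001445 north), which points east.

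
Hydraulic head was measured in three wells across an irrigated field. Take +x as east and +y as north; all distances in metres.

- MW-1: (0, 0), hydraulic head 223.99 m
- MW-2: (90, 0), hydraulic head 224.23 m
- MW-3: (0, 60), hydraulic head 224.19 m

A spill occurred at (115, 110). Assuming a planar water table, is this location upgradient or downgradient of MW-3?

upgradient

∂h/∂x = (224.23 − 223.99) / (90 − 0) = +0.002667
∂h/∂y = (224.19 − 223.99) / (60 − 0) = +0.003333
Head at (115, 110) = 223.99 + (+0.002667)·(115) + (+0.003333)·(110) = 224.66 m.
That is higher than the 224.19 m at MW-3, so the point is upgradient.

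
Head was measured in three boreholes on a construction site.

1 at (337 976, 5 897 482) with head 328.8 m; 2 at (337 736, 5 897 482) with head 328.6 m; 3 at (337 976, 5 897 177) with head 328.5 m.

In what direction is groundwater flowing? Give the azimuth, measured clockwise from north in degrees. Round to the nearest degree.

220°

∂h/∂x = (328.6 − 328.8) / (337736 − 337976) = +0.0008333
∂h/∂y = (328.5 − 328.8) / (5897177 − 5897482) = +0.0009836
Flow direction (−∇h) has components (-0.0008333 E, -0.0009836 N).
Azimuth = atan2(E, N) = atan2(-0.0008333, -0.0009836) = 220.3° ≈ 220°.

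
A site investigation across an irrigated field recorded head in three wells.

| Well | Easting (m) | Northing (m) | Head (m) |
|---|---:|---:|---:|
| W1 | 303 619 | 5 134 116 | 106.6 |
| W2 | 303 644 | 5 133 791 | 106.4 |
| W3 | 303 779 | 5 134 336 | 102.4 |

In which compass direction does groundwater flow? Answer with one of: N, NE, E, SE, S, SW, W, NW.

Taking W1 as reference: W2−W1 = (25, -325, -0.2); W3−W1 = (160, 220, -4.2).
Solve a·Δx + b·Δy = Δh: det = 25·220 − 160·(-325) = 57500.
∂h/∂x = [(-0.2)·220 − (-4.2)·(-325)] / 57500 = -0.02450
∂h/∂y = [25·(-4.2) − 160·(-0.2)] / 57500 = -0.001270
Flow = −∇h = (+0.02450 east, +0.001270 north), which points east.

E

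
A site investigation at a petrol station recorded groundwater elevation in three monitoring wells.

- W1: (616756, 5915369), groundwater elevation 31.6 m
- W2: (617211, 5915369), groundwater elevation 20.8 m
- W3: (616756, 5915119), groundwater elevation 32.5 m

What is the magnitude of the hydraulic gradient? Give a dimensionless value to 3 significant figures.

0.0240

∂h/∂x = (20.8 − 31.6) / (617211 − 616756) = -0.02374
∂h/∂y = (32.5 − 31.6) / (5915119 − 5915369) = -0.003600
|∇h| = √(-0.02374² + -0.003600²) = 0.02401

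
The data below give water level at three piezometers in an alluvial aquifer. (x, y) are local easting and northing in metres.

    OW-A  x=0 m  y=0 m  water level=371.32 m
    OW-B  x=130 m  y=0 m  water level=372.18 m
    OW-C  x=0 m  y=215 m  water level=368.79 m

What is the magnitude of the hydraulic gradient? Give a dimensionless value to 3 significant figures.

∂h/∂x = (372.18 − 371.32) / (130 − 0) = +0.006615
∂h/∂y = (368.79 − 371.32) / (215 − 0) = -0.01177
|∇h| = √(0.006615² + -0.01177²) = 0.0135

0.0135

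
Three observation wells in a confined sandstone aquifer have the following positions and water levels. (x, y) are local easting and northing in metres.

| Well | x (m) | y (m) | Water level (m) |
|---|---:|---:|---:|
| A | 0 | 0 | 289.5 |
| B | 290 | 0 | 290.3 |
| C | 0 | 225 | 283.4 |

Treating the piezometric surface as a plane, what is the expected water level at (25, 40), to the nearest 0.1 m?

∂h/∂x = (290.3 − 289.5) / (290 − 0) = +0.002759
∂h/∂y = (283.4 − 289.5) / (225 − 0) = -0.02711
h(25, 40) = 289.5 + (+0.002759)·(25) + (-0.02711)·(40) = 289.5 +0.069 -1.084 = 288.485 m.

288.5 m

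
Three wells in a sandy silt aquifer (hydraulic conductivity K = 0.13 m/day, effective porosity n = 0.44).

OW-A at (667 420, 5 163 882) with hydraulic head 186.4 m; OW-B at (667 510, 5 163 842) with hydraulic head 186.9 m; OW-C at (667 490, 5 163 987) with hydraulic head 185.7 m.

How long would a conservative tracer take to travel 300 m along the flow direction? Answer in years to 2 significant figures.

340 years

With h = a·x + b·y + c and OW-A as origin, the differences give:
  90·a + (-40)·b = +0.5
  70·a + 105·b = -0.7
Eliminate b (×105 and ×(-40), subtract): 12250·a = 24.50 → a = ∂h/∂x = +0.002000
Back-substitute: b = ∂h/∂y = -0.008000.
|∇h| = √(0.002000² + -0.008000²) = 0.008246
Seepage velocity v = K·i/n = 0.13 × 0.008246 / 0.44 = 0.002436 m/day.
t = 300 / 0.002436 = 1.232e+05 days = 337 years.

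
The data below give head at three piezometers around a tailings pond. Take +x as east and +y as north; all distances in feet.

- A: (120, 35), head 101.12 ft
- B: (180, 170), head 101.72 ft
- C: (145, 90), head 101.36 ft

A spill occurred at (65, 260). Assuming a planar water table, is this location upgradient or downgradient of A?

upgradient

Three-point gradient (reference A): Δ to B = (60, 135, +0.60), Δ to C = (25, 55, +0.24).
∂h/∂x = -0.008000, ∂h/∂y = +0.008000 (det = -75).
Head at (65, 260) = 101.12 + (-0.008000)·(-55) + (+0.008000)·(225) = 103.36 ft.
That is higher than the 101.12 ft at A, so the point is upgradient.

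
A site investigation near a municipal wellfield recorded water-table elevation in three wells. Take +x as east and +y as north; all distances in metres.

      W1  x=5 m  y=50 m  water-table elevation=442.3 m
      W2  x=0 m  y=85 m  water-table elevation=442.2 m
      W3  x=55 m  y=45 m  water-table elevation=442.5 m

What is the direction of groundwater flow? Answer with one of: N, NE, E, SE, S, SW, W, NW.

NW

Taking W1 as reference: W2−W1 = (-5, 35, -0.1); W3−W1 = (50, -5, +0.2).
Solve a·Δx + b·Δy = Δh: det = (-5)·(-5) − 50·35 = -1725.
∂h/∂x = [(-0.1)·(-5) − (+0.2)·35] / -1725 = +0.003768
∂h/∂y = [(-5)·(+0.2) − 50·(-0.1)] / -1725 = -0.002319
Flow = −∇h = (-0.003768 east, +0.002319 north), which points northwest.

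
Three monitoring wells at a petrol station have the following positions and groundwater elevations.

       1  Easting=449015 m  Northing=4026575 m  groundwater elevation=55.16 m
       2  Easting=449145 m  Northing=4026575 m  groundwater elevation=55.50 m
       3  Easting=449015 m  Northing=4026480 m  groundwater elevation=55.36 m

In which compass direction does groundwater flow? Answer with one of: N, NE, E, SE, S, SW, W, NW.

∂h/∂x = (55.50 − 55.16) / (449145 − 449015) = +0.002615
∂h/∂y = (55.36 − 55.16) / (4026480 − 4026575) = -0.002105
Flow = −∇h = (-0.002615 east, +0.002105 north), which points northwest.

NW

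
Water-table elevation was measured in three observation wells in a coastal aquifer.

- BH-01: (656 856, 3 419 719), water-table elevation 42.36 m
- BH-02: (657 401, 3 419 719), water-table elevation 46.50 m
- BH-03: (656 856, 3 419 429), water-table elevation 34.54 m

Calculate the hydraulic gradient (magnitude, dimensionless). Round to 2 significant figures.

0.028

∂h/∂x = (46.50 − 42.36) / (657401 − 656856) = +0.007596
∂h/∂y = (34.54 − 42.36) / (3419429 − 3419719) = +0.02697
|∇h| = √(0.007596² + 0.02697²) = 0.02802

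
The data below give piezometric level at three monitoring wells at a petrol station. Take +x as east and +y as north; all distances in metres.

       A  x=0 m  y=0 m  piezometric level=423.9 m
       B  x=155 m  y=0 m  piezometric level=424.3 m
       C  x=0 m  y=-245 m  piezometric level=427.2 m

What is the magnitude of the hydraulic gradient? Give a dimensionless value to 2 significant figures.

0.014

∂h/∂x = (424.3 − 423.9) / (155 − 0) = +0.002581
∂h/∂y = (427.2 − 423.9) / (-245 − 0) = -0.01347
|∇h| = √(0.002581² + -0.01347²) = 0.01372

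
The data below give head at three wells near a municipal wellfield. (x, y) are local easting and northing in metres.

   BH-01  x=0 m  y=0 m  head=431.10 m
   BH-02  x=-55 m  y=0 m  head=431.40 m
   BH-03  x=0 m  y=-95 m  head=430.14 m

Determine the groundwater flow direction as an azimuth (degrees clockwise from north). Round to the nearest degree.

∂h/∂x = (431.40 − 431.10) / (-55 − 0) = -0.005455
∂h/∂y = (430.14 − 431.10) / (-95 − 0) = +0.01011
Flow direction (−∇h) has components (+0.005455 E, -0.01011 N).
Azimuth = atan2(E, N) = atan2(+0.005455, -0.01011) = 151.6° ≈ 152°.

152°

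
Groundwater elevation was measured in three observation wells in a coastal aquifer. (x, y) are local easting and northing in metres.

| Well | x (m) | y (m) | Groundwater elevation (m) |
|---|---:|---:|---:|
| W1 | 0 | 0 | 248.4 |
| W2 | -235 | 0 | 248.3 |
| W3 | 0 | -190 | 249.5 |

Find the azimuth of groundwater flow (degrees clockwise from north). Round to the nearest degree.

356°

∂h/∂x = (248.3 − 248.4) / (-235 − 0) = +0.0004255
∂h/∂y = (249.5 − 248.4) / (-190 − 0) = -0.005789
Flow direction (−∇h) has components (-0.0004255 E, +0.005789 N).
Azimuth = atan2(E, N) = atan2(-0.0004255, +0.005789) = 355.8° ≈ 356°.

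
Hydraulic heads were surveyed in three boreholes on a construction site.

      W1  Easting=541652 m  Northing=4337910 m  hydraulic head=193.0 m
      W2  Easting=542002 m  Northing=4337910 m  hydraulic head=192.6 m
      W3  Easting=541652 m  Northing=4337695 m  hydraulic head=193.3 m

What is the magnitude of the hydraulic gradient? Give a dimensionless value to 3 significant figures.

0.00180

∂h/∂x = (192.6 − 193.0) / (542002 − 541652) = -0.001143
∂h/∂y = (193.3 − 193.0) / (4337695 − 4337910) = -0.001395
|∇h| = √(-0.001143² + -0.001395²) = 0.001803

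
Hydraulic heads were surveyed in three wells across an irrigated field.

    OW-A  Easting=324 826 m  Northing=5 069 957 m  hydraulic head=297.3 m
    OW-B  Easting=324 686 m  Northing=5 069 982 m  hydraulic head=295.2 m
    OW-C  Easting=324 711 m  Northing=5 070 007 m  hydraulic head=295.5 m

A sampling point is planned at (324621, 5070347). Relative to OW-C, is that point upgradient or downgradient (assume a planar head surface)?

downgradient

Differences from OW-A: to OW-B (Δx, Δy, Δh) = (-140, 25, -2.1); to OW-C = (-115, 50, -1.8).
Determinant of the coordinate differences = (-140)·50 − (-115)·25 = -4125.
∂h/∂x = [(-2.1)·50 − (-1.8)·25] / -4125 = +0.01455
∂h/∂y = [(-140)·(-1.8) − (-115)·(-2.1)] / -4125 = -0.002545
Head at (324621, 5070347) = 297.3 + (+0.01455)·(-205) + (-0.002545)·(390) = 293.33 m.
That is lower than the 295.5 m at OW-C, so the point is downgradient.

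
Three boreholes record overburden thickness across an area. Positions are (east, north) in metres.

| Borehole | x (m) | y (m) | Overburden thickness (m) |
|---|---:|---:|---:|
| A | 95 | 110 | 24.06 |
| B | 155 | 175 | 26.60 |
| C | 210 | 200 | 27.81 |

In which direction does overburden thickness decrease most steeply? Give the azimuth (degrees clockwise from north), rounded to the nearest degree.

Taking A as reference: B−A = (60, 65, +2.54); C−A = (115, 90, +3.75).
Determinant of the coordinate differences = 60·90 − 115·65 = -2075.
∂d/∂x = [(+2.54)·90 − (+3.75)·65] / -2075 = +0.007301
∂d/∂y = [60·(+3.75) − 115·(+2.54)] / -2075 = +0.03234
Steepest decrease is along −∇f: components (-0.007301 E, -0.03234 N).
Azimuth = atan2(-0.007301, -0.03234) = 192.7° ≈ 193°.

193°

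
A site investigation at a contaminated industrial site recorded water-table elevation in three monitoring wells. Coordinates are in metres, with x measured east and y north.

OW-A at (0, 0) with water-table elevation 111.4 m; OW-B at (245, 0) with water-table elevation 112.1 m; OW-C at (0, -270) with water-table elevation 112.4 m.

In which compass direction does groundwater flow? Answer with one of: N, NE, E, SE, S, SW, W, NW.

NW

∂h/∂x = (112.1 − 111.4) / (245 − 0) = +0.002857
∂h/∂y = (112.4 − 111.4) / (-270 − 0) = -0.003704
Flow = −∇h = (-0.002857 east, +0.003704 north), which points northwest.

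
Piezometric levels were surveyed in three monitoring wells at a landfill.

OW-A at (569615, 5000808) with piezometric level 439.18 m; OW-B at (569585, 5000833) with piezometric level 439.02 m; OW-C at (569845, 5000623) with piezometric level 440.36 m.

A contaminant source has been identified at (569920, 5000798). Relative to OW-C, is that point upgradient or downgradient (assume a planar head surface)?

downgradient

Three-point gradient (reference OW-A): Δ to OW-B = (-30, 25, -0.16), Δ to OW-C = (230, -185, +1.18).
∂h/∂x = -0.0005000, ∂h/∂y = -0.007000 (det = -200).
Head at (569920, 5000798) = 439.18 + (-0.0005000)·(305) + (-0.007000)·(-10) = 439.10 m.
That is lower than the 440.36 m at OW-C, so the point is downgradient.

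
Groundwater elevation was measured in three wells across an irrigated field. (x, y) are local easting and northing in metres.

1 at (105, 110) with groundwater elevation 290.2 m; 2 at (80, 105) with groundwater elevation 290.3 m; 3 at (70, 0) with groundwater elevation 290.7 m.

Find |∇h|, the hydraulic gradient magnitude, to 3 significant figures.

With h = a·x + b·y + c and 1 as origin, the differences give:
  (-25)·a + (-5)·b = +0.1
  (-35)·a + (-110)·b = +0.5
Eliminate b (×(-110) and ×(-5), subtract): 2575·a = -8.50 → a = ∂h/∂x = -0.003301
Back-substitute: b = ∂h/∂y = -0.003495.
|∇h| = √(-0.003301² + -0.003495²) = 0.004807

0.00481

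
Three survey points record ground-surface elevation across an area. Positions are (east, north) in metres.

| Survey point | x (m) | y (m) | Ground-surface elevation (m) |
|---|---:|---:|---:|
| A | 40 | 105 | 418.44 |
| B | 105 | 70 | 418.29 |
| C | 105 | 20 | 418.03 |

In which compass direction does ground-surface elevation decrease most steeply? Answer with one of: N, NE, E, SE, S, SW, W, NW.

S

With z = a·x + b·y + c and A as origin, the differences give:
  65·a + (-35)·b = -0.15
  65·a + (-85)·b = -0.41
Eliminate b (×(-85) and ×(-35), subtract): -3250·a = -1.600 → a = ∂z/∂x = +0.0004923
Back-substitute: b = ∂z/∂y = +0.005200.
Steepest decrease is along −∇f = (-0.0004923 E, -0.005200 N) → south.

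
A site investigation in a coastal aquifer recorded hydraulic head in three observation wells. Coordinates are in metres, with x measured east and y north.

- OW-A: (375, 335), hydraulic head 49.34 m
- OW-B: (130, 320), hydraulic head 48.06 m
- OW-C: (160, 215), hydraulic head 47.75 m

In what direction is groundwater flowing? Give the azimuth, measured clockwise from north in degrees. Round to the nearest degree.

Differences from OW-A: to OW-B (Δx, Δy, Δh) = (-245, -15, -1.28); to OW-C = (-215, -120, -1.59).
Solve a·Δx + b·Δy = Δh: det = (-245)·(-120) − (-215)·(-15) = 26175.
∂h/∂x = [(-1.28)·(-120) − (-1.59)·(-15)] / 26175 = +0.004957
∂h/∂y = [(-245)·(-1.59) − (-215)·(-1.28)] / 26175 = +0.004369
Flow direction (−∇h) has components (-0.004957 E, -0.004369 N).
Azimuth = atan2(E, N) = atan2(-0.004957, -0.004369) = 228.6° ≈ 229°.

229°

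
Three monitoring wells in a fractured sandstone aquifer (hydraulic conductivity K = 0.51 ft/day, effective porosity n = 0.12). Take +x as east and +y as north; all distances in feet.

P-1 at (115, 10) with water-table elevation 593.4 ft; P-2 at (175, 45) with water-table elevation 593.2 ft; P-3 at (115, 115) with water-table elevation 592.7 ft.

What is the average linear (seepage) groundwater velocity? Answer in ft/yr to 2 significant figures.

10 ft/yr

Differences from P-1: to P-2 (Δx, Δy, Δh) = (60, 35, -0.2); to P-3 = (0, 105, -0.7).
Determinant of the coordinate differences = 60·105 − 0·35 = 6300.
∂h/∂x = [(-0.2)·105 − (-0.7)·35] / 6300 = +0.0005556
∂h/∂y = [60·(-0.7) − 0·(-0.2)] / 6300 = -0.006667
|∇h| = √(0.0005556² + -0.006667²) = 0.00669
Seepage velocity v = K·i/n = 0.51 × 0.00669 / 0.12 = 0.02843 ft/day = 10.38 ft/yr.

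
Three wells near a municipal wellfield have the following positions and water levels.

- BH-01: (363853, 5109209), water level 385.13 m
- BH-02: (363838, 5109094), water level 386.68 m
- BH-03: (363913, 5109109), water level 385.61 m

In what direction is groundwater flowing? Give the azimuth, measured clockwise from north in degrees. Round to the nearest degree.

Differences from BH-01: to BH-02 (Δx, Δy, Δh) = (-15, -115, +1.55); to BH-03 = (60, -100, +0.48).
Solve a·Δx + b·Δy = Δh: det = (-15)·(-100) − 60·(-115) = 8400.
∂h/∂x = [(+1.55)·(-100) − (+0.48)·(-115)] / 8400 = -0.01188
∂h/∂y = [(-15)·(+0.48) − 60·(+1.55)] / 8400 = -0.01193
Flow direction (−∇h) has components (+0.01188 E, +0.01193 N).
Azimuth = atan2(E, N) = atan2(+0.01188, +0.01193) = 44.9° ≈ 045°.

045°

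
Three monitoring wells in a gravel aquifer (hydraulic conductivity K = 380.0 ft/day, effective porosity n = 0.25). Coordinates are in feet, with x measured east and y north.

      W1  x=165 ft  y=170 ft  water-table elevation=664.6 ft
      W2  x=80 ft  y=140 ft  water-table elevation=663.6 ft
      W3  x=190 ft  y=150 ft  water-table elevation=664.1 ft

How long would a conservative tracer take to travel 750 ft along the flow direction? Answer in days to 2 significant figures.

Differences from W1: to W2 (Δx, Δy, Δh) = (-85, -30, -1.0); to W3 = (25, -20, -0.5).
Determinant of the coordinate differences = (-85)·(-20) − 25·(-30) = 2450.
∂h/∂x = [(-1.0)·(-20) − (-0.5)·(-30)] / 2450 = +0.002041
∂h/∂y = [(-85)·(-0.5) − 25·(-1.0)] / 2450 = +0.02755
|∇h| = √(0.002041² + 0.02755²) = 0.02763
Seepage velocity v = K·i/n = 380.0 × 0.02763 / 0.25 = 42 ft/day.
t = 750 / 42 = 17.86 days.

18 days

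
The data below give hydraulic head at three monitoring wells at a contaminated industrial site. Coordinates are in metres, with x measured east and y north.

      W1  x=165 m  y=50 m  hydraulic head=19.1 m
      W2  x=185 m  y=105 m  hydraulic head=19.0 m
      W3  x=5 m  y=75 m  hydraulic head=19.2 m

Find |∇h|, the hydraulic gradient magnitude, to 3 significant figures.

0.00173

Taking W1 as reference: W2−W1 = (20, 55, -0.1); W3−W1 = (-160, 25, +0.1).
Solve a·Δx + b·Δy = Δh: det = 20·25 − (-160)·55 = 9300.
∂h/∂x = [(-0.1)·25 − (+0.1)·55] / 9300 = -0.0008602
∂h/∂y = [20·(+0.1) − (-160)·(-0.1)] / 9300 = -0.001505
|∇h| = √(-0.0008602² + -0.001505²) = 0.001733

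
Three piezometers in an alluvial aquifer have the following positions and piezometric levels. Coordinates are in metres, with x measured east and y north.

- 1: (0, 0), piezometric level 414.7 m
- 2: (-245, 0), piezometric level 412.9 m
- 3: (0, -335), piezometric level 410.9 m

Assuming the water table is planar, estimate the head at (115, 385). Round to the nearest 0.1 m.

∂h/∂x = (412.9 − 414.7) / (-245 − 0) = +0.007347
∂h/∂y = (410.9 − 414.7) / (-335 − 0) = +0.01134
h(115, 385) = 414.7 + (+0.007347)·(115) + (+0.01134)·(385) = 414.7 +0.845 +4.367 = 419.912 m.

419.9 m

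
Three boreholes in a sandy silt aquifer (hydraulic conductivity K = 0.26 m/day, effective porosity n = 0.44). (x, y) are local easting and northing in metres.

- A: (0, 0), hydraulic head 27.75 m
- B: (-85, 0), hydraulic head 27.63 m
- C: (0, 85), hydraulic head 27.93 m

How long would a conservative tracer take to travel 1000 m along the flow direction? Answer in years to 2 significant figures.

∂h/∂x = (27.63 − 27.75) / (-85 − 0) = +0.001412
∂h/∂y = (27.93 − 27.75) / (85 − 0) = +0.002118
|∇h| = √(0.001412² + 0.002118²) = 0.002546
Seepage velocity v = K·i/n = 0.26 × 0.002546 / 0.44 = 0.001504 m/day.
t = 1000 / 0.001504 = 6.649e+05 days = 1.82e+03 years.

1800 years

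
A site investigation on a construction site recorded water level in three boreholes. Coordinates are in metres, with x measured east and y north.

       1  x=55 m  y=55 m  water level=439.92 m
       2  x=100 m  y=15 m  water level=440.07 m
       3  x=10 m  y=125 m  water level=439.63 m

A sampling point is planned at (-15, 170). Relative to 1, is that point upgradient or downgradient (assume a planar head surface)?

Taking 1 as reference: 2−1 = (45, -40, +0.15); 3−1 = (-45, 70, -0.29).
Solve a·Δx + b·Δy = Δh: det = 45·70 − (-45)·(-40) = 1350.
∂h/∂x = [(+0.15)·70 − (-0.29)·(-40)] / 1350 = -0.0008148
∂h/∂y = [45·(-0.29) − (-45)·(+0.15)] / 1350 = -0.004667
Head at (-15, 170) = 439.92 + (-0.0008148)·(-70) + (-0.004667)·(115) = 439.44 m.
That is lower than the 439.92 m at 1, so the point is downgradient.

downgradient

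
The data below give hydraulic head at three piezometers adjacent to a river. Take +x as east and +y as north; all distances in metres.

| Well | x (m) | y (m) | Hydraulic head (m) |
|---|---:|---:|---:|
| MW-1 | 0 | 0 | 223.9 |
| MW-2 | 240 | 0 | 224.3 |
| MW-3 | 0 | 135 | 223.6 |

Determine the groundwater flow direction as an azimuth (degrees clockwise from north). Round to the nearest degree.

323°

∂h/∂x = (224.3 − 223.9) / (240 − 0) = +0.001667
∂h/∂y = (223.6 − 223.9) / (135 − 0) = -0.002222
Flow direction (−∇h) has components (-0.001667 E, +0.002222 N).
Azimuth = atan2(E, N) = atan2(-0.001667, +0.002222) = 323.1° ≈ 323°.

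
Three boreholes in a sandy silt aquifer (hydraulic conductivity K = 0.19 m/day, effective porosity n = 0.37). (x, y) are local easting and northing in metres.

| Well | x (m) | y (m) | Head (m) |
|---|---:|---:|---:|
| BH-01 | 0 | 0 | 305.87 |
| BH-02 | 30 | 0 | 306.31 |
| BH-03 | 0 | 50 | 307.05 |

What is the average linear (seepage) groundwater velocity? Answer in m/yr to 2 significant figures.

∂h/∂x = (306.31 − 305.87) / (30 − 0) = +0.01467
∂h/∂y = (307.05 − 305.87) / (50 − 0) = +0.02360
|∇h| = √(0.01467² + 0.02360²) = 0.02779
Seepage velocity v = K·i/n = 0.19 × 0.02779 / 0.37 = 0.01427 m/day = 5.212 m/yr.

5.2 m/yr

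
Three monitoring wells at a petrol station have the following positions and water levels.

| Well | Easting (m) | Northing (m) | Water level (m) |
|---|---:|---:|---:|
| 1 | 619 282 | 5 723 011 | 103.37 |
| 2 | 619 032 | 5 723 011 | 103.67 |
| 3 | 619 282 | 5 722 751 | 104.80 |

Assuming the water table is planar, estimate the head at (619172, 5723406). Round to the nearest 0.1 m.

∂h/∂x = (103.67 − 103.37) / (619032 − 619282) = -0.001200
∂h/∂y = (104.80 − 103.37) / (5722751 − 5723011) = -0.005500
h(619172, 5723406) = 103.37 + (-0.001200)·(-110) + (-0.005500)·(395) = 103.37 +0.132 -2.172 = 101.329 m.

101.3 m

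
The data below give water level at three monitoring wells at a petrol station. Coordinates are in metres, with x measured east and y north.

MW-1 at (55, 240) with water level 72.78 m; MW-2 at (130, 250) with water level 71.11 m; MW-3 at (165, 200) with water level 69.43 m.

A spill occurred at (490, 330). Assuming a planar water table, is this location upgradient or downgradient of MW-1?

downgradient

Taking MW-1 as reference: MW-2−MW-1 = (75, 10, -1.67); MW-3−MW-1 = (110, -40, -3.35).
Determinant of the coordinate differences = 75·(-40) − 110·10 = -4100.
∂h/∂x = [(-1.67)·(-40) − (-3.35)·10] / -4100 = -0.02446
∂h/∂y = [75·(-3.35) − 110·(-1.67)] / -4100 = +0.01648
Head at (490, 330) = 72.78 + (-0.02446)·(435) + (+0.01648)·(90) = 63.62 m.
That is lower than the 72.78 m at MW-1, so the point is downgradient.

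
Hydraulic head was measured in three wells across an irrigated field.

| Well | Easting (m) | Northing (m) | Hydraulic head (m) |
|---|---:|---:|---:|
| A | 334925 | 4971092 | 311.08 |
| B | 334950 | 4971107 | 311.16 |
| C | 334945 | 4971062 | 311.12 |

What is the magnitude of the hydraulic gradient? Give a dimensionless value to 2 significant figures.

0.0029

Differences from A: to B (Δx, Δy, Δh) = (25, 15, +0.08); to C = (20, -30, +0.04).
Solve a·Δx + b·Δy = Δh: det = 25·(-30) − 20·15 = -1050.
∂h/∂x = [(+0.08)·(-30) − (+0.04)·15] / -1050 = +0.002857
∂h/∂y = [25·(+0.04) − 20·(+0.08)] / -1050 = +0.0005714
|∇h| = √(0.002857² + 0.0005714²) = 0.002914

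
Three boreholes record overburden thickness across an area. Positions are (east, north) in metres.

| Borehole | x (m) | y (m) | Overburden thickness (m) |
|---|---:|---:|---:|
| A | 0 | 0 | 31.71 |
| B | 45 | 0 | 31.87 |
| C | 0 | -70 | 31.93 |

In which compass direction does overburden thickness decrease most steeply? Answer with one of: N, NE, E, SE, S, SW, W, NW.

NW

∂d/∂x = (31.87 − 31.71) / (45 − 0) = +0.003556
∂d/∂y = (31.93 − 31.71) / (-70 − 0) = -0.003143
Steepest decrease is along −∇f = (-0.003556 E, +0.003143 N) → northwest.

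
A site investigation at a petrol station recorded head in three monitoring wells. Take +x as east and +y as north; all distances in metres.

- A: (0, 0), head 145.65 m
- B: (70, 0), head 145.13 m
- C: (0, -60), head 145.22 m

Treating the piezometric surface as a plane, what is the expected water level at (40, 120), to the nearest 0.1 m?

∂h/∂x = (145.13 − 145.65) / (70 − 0) = -0.007429
∂h/∂y = (145.22 − 145.65) / (-60 − 0) = +0.007167
h(40, 120) = 145.65 + (-0.007429)·(40) + (+0.007167)·(120) = 145.65 -0.297 +0.860 = 146.213 m.

146.2 m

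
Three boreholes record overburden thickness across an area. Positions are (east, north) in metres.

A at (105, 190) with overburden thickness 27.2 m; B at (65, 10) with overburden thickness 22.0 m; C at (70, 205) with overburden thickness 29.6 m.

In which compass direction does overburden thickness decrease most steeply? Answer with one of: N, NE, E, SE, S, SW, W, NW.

SE

Three-point gradient (reference A): Δ to B = (-40, -180, -5.2), Δ to C = (-35, 15, +2.4).
∂d/∂x = -0.05130, ∂d/∂y = +0.04029 (det = -6900).
Steepest decrease is along −∇f = (+0.05130 E, -0.04029 N) → southeast.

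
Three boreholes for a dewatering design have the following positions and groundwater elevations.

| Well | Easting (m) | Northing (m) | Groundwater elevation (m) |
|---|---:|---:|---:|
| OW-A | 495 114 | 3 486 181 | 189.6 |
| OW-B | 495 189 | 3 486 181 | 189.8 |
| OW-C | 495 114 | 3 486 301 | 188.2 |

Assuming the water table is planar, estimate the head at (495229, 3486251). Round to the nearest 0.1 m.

∂h/∂x = (189.8 − 189.6) / (495189 − 495114) = +0.002667
∂h/∂y = (188.2 − 189.6) / (3486301 − 3486181) = -0.01167
h(495229, 3486251) = 189.6 + (+0.002667)·(115) + (-0.01167)·(70) = 189.6 +0.307 -0.817 = 189.090 m.

189.1 m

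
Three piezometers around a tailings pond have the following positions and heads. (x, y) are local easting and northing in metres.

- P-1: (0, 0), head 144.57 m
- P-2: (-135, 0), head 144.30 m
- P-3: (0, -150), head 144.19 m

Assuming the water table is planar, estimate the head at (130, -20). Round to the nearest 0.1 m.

144.8 m

∂h/∂x = (144.30 − 144.57) / (-135 − 0) = +0.002000
∂h/∂y = (144.19 − 144.57) / (-150 − 0) = +0.002533
h(130, -20) = 144.57 + (+0.002000)·(130) + (+0.002533)·(-20) = 144.57 +0.260 -0.051 = 144.779 m.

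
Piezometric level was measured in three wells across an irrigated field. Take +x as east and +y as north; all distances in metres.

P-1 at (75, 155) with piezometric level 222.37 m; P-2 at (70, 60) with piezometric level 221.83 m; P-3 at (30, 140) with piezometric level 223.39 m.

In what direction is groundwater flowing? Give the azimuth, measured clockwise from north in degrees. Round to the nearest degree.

Taking P-1 as reference: P-2−P-1 = (-5, -95, -0.54); P-3−P-1 = (-45, -15, +1.02).
Determinant of the coordinate differences = (-5)·(-15) − (-45)·(-95) = -4200.
∂h/∂x = [(-0.54)·(-15) − (+1.02)·(-95)] / -4200 = -0.02500
∂h/∂y = [(-5)·(+1.02) − (-45)·(-0.54)] / -4200 = +0.007000
Flow direction (−∇h) has components (+0.02500 E, -0.007000 N).
Azimuth = atan2(E, N) = atan2(+0.02500, -0.007000) = 105.6° ≈ 106°.

106°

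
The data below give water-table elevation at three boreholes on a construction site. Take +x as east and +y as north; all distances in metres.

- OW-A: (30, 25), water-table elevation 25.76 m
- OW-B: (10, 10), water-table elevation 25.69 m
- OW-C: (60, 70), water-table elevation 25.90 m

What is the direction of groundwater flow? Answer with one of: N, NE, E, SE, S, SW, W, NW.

SW

Taking OW-A as reference: OW-B−OW-A = (-20, -15, -0.07); OW-C−OW-A = (30, 45, +0.14).
Solve a·Δx + b·Δy = Δh: det = (-20)·45 − 30·(-15) = -450.
∂h/∂x = [(-0.07)·45 − (+0.14)·(-15)] / -450 = +0.002333
∂h/∂y = [(-20)·(+0.14) − 30·(-0.07)] / -450 = +0.001556
Flow = −∇h = (-0.002333 east, -0.001556 north), which points southwest.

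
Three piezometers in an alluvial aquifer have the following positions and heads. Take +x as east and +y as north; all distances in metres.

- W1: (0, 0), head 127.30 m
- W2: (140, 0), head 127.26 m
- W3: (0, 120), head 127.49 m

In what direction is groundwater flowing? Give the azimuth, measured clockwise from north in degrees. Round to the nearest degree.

170°

∂h/∂x = (127.26 − 127.30) / (140 − 0) = -0.0002857
∂h/∂y = (127.49 − 127.30) / (120 − 0) = +0.001583
Flow direction (−∇h) has components (+0.0002857 E, -0.001583 N).
Azimuth = atan2(E, N) = atan2(+0.0002857, -0.001583) = 169.8° ≈ 170°.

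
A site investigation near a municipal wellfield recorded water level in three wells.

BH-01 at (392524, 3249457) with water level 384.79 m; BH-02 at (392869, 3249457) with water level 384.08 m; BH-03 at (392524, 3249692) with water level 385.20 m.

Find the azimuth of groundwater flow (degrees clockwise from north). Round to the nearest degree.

130°

∂h/∂x = (384.08 − 384.79) / (392869 − 392524) = -0.002058
∂h/∂y = (385.20 − 384.79) / (3249692 − 3249457) = +0.001745
Flow direction (−∇h) has components (+0.002058 E, -0.001745 N).
Azimuth = atan2(E, N) = atan2(+0.002058, -0.001745) = 130.3° ≈ 130°.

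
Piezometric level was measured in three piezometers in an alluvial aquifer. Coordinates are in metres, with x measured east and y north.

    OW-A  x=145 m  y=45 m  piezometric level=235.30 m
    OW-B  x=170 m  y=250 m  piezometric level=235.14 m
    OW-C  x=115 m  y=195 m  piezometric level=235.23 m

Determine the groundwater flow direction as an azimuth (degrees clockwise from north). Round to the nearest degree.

056°

With h = a·x + b·y + c and OW-A as origin, the differences give:
  25·a + 205·b = -0.16
  (-30)·a + 150·b = -0.07
Eliminate b (×150 and ×205, subtract): 9900·a = -9.650 → a = ∂h/∂x = -0.0009747
Back-substitute: b = ∂h/∂y = -0.0006616.
Flow direction (−∇h) has components (+0.0009747 E, +0.0006616 N).
Azimuth = atan2(E, N) = atan2(+0.0009747, +0.0006616) = 55.8° ≈ 056°.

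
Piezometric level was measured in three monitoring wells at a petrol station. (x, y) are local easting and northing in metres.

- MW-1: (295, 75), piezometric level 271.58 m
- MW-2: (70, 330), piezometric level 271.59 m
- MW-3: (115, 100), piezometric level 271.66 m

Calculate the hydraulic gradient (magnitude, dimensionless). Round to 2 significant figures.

0.00064

With h = a·x + b·y + c and MW-1 as origin, the differences give:
  (-225)·a + 255·b = +0.01
  (-180)·a + 25·b = +0.08
Eliminate b (×25 and ×255, subtract): 40275·a = -20.150 → a = ∂h/∂x = -0.0005003
Back-substitute: b = ∂h/∂y = -0.0004022.
|∇h| = √(-0.0005003² + -0.0004022²) = 0.0006419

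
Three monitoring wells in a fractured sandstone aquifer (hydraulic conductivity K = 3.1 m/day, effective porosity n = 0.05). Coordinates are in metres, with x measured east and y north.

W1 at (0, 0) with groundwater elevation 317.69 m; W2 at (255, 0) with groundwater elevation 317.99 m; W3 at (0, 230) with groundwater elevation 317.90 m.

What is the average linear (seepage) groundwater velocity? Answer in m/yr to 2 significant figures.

34 m/yr

∂h/∂x = (317.99 − 317.69) / (255 − 0) = +0.001176
∂h/∂y = (317.90 − 317.69) / (230 − 0) = +0.0009130
|∇h| = √(0.001176² + 0.0009130²) = 0.001489
Seepage velocity v = K·i/n = 3.1 × 0.001489 / 0.05 = 0.09232 m/day = 33.72 m/yr.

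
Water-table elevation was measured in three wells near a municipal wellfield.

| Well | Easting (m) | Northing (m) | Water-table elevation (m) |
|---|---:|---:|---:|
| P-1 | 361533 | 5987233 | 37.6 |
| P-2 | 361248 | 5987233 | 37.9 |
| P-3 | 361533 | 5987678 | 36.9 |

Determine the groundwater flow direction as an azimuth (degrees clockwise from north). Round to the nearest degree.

∂h/∂x = (37.9 − 37.6) / (361248 − 361533) = -0.001053
∂h/∂y = (36.9 − 37.6) / (5987678 − 5987233) = -0.001573
Flow direction (−∇h) has components (+0.001053 E, +0.001573 N).
Azimuth = atan2(E, N) = atan2(+0.001053, +0.001573) = 33.8° ≈ 034°.

034°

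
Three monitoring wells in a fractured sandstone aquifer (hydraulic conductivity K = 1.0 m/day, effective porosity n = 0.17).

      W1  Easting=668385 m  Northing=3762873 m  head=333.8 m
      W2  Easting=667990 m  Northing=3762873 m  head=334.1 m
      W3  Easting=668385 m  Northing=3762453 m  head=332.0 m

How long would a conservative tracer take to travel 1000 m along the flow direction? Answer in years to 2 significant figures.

110 years

∂h/∂x = (334.1 − 333.8) / (667990 − 668385) = -0.0007595
∂h/∂y = (332.0 − 333.8) / (3762453 − 3762873) = +0.004286
|∇h| = √(-0.0007595² + 0.004286²) = 0.004353
Seepage velocity v = K·i/n = 1.0 × 0.004353 / 0.17 = 0.02561 m/day.
t = 1000 / 0.02561 = 3.905e+04 days = 107 years.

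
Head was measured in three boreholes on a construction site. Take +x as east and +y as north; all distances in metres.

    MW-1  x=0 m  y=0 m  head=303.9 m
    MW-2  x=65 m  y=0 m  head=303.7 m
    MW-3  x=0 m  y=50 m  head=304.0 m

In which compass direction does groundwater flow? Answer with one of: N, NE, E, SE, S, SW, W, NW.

SE

∂h/∂x = (303.7 − 303.9) / (65 − 0) = -0.003077
∂h/∂y = (304.0 − 303.9) / (50 − 0) = +0.002000
Flow = −∇h = (+0.003077 east, -0.002000 north), which points southeast.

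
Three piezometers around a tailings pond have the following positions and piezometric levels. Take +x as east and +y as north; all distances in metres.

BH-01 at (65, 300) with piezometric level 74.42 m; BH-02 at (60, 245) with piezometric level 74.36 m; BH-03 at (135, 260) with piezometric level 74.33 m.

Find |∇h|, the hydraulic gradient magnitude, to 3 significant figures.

Differences from BH-01: to BH-02 (Δx, Δy, Δh) = (-5, -55, -0.06); to BH-03 = (70, -40, -0.09).
Solve a·Δx + b·Δy = Δh: det = (-5)·(-40) − 70·(-55) = 4050.
∂h/∂x = [(-0.06)·(-40) − (-0.09)·(-55)] / 4050 = -0.0006296
∂h/∂y = [(-5)·(-0.09) − 70·(-0.06)] / 4050 = +0.001148
|∇h| = √(-0.0006296² + 0.001148²) = 0.001309

0.00131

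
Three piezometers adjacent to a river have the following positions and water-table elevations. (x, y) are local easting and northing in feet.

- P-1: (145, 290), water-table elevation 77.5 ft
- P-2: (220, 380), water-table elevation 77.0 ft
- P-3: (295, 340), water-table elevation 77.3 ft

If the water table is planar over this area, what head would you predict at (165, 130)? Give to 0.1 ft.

78.5 ft

Differences from P-1: to P-2 (Δx, Δy, Δh) = (75, 90, -0.5); to P-3 = (150, 50, -0.2).
Solve a·Δx + b·Δy = Δh: det = 75·50 − 150·90 = -9750.
∂h/∂x = [(-0.5)·50 − (-0.2)·90] / -9750 = +0.0007179
∂h/∂y = [75·(-0.2) − 150·(-0.5)] / -9750 = -0.006154
h(165, 130) = 77.5 + (+0.0007179)·(20) + (-0.006154)·(-160) = 77.5 +0.014 +0.985 = 78.499 ft.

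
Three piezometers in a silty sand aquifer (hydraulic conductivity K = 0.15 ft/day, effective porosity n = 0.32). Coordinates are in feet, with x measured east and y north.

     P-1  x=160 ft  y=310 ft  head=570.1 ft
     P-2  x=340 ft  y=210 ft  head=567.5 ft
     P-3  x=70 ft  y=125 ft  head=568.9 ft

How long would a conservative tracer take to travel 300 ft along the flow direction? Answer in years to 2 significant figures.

Three-point gradient (reference P-1): Δ to P-2 = (180, -100, -2.6), Δ to P-3 = (-90, -185, -1.2).
∂h/∂x = -0.008534, ∂h/∂y = +0.01064 (det = -42300).
|∇h| = √(-0.008534² + 0.01064²) = 0.01364
Seepage velocity v = K·i/n = 0.15 × 0.01364 / 0.32 = 0.006394 ft/day.
t = 300 / 0.006394 = 4.692e+04 days = 128 years.

130 years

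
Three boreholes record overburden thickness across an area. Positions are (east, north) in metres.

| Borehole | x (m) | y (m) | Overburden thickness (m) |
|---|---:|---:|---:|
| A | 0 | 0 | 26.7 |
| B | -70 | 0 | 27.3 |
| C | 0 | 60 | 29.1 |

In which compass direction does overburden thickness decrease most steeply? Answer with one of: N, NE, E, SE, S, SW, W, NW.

∂d/∂x = (27.3 − 26.7) / (-70 − 0) = -0.008571
∂d/∂y = (29.1 − 26.7) / (60 − 0) = +0.04000
Steepest decrease is along −∇f = (+0.008571 E, -0.04000 N) → south.

S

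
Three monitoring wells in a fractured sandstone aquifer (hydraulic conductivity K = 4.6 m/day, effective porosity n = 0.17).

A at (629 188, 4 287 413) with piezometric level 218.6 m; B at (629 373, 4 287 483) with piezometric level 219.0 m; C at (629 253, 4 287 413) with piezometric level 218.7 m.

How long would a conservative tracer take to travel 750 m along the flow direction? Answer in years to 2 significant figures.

34 years

Differences from A: to B (Δx, Δy, Δh) = (185, 70, +0.4); to C = (65, 0, +0.1).
Solve a·Δx + b·Δy = Δh: det = 185·0 − 65·70 = -4550.
∂h/∂x = [(+0.4)·0 − (+0.1)·70] / -4550 = +0.001538
∂h/∂y = [185·(+0.1) − 65·(+0.4)] / -4550 = +0.001648
|∇h| = √(0.001538² + 0.001648²) = 0.002254
Seepage velocity v = K·i/n = 4.6 × 0.002254 / 0.17 = 0.06099 m/day.
t = 750 / 0.06099 = 1.23e+04 days = 33.7 years.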